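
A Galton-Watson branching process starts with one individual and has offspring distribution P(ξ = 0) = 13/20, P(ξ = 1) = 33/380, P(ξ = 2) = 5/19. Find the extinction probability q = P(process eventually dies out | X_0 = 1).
q = 1

Mean offspring μ = 0·13/20 + 1·33/380 + 2·5/19 = 233/380 ≤ 1. For μ ≤ 1 with offspring not concentrated at 1, the Galton-Watson process goes extinct almost surely, so q = 1.
(Algebraic check: The pgf is f(s) = 13/20 + 33/380·s + 5/19·s². The extinction probability q is the smallest fixed point of f in [0, 1]. Setting s = f(s):
  5/19·s² + (33/380 − 1)·s + 13/20 = 0
  5/19·s² − (13/20 + 5/19)·s + 13/20 = 0
which factors as (s − 1)·(5/19·s − 13/20) = 0, giving roots s = 1 and s = (13/20)/(5/19) = 247/100. Since 247/100 ≥ 1, the smallest root in [0, 1] is s = 1.)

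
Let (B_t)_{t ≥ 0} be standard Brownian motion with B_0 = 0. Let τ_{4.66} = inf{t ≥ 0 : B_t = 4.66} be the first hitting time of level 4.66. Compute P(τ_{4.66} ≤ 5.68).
P(τ_{4.66} ≤ 5.68) = 2(1 − Φ(4.66/√5.68)) = 2(1 − Φ(1.9553)) ≈ 0.0505

By the reflection principle for standard BM, P(τ_b ≤ t) = 2 · P(B_t ≥ b). Since B_t ~ N(0, t), P(B_t ≥ 4.66) = 1 − Φ(4.66/√t) = 1 − Φ(4.66/√5.68) = 1 − Φ(1.9553) ≈ 0.02527. Doubling: P(τ_{4.66} ≤ 5.68) ≈ 2 · 0.02527 = 0.05054 ≈ 0.0505.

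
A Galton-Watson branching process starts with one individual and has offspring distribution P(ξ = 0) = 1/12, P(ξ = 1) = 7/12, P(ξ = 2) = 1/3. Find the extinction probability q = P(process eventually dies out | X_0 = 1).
q = 1/4

The pgf is f(s) = 1/12 + 7/12·s + 1/3·s². The extinction probability q is the smallest fixed point of f in [0, 1]. Setting s = f(s):
  1/3·s² + (7/12 − 1)·s + 1/12 = 0
  1/3·s² − (1/12 + 1/3)·s + 1/12 = 0
which factors as (s − 1)·(1/3·s − 1/12) = 0, giving roots s = 1 and s = (1/12)/(1/3) = 1/4.
Mean offspring μ = 7/12 + 2·1/3 = 5/4 > 1 (supercritical), so q < 1. The extinction probability is the smaller root: q = (1/12)/(1/3) = 1/4.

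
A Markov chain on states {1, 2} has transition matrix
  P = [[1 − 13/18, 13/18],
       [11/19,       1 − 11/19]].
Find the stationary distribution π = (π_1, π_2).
π_1 = 198/445, π_2 = 247/445

Solve πP = π with π_1 + π_2 = 1. From πP = π: π_1 · (1 − 13/18) + π_2 · 11/19 = π_1 ⇒ π_2 · 11/19 = π_1 · 13/18 ⇒ π_2/π_1 = (13/18)/(11/19) = 247/198. Together with π_1 + π_2 = 1:
  π_1 = (11/19)/(13/18 + 11/19) = (11/19)/(445/342) = 198/445,
  π_2 = (13/18)/(13/18 + 11/19) = (13/18)/(445/342) = 247/445.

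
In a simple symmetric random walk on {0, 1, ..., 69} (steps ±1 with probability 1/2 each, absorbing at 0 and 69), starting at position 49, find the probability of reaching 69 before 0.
P(hit 69 before 0) = 49/69

Let u_k = P(hit 69 before 0 | start at k). Then u_0 = 0, u_69 = 1, and u_k = u_{k-1}/2 + u_{k+1}/2 for 1 ≤ k ≤ 68. This harmonic recurrence is solved by u_k = k/69, giving u_49 = 49/69.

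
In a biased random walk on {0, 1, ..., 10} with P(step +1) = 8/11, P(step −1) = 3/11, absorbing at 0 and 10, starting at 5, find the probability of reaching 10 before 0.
P(hit 10 before 0) = (1 − (3/8)^5) / (1 − (3/8)^10) = 32768/33011

Let u_k denote P(reach 10 before 0 | start at k). Boundary: u_0 = 0, u_10 = 1. Recurrence: u_k = 8/11·u_{k+1} + 3/11·u_{k-1} for 1 ≤ k ≤ 9. Try u_k = A + B·r^k with r = q/p = (3/11)/(8/11) = 3/8. Substitution satisfies the recurrence; boundary conditions give:
  u_k = (1 − r^k) / (1 − r^N) = (1 − (3/8)^5) / (1 − (3/8)^10) = 32768/33011.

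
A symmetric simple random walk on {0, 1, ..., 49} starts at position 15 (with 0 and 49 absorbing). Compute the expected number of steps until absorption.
E[τ | X_0 = 15] = 510

Let v_k = E[τ | X_0 = k]. Boundary: v_0 = v_49 = 0. Recurrence: v_k = 1 + (v_{k-1} + v_{k+1})/2 for 1 ≤ k ≤ 48. The particular solution to v_k − (v_{k-1} + v_{k+1})/2 = 1 is v_k = −k^2. Adding homogeneous solution A + B k and matching boundaries gives v_k = k (49 − k). Substituting k = 15: v_15 = 15 · 34 = 510.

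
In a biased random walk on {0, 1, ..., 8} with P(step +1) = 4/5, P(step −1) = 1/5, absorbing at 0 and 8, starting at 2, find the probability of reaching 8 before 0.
P(hit 8 before 0) = (1 − (1/4)^2) / (1 − (1/4)^8) = 4096/4369

Let u_k denote P(reach 8 before 0 | start at k). Boundary: u_0 = 0, u_8 = 1. Recurrence: u_k = 4/5·u_{k+1} + 1/5·u_{k-1} for 1 ≤ k ≤ 7. Try u_k = A + B·r^k with r = q/p = (1/5)/(4/5) = 1/4. Substitution satisfies the recurrence; boundary conditions give:
  u_k = (1 − r^k) / (1 − r^N) = (1 − (1/4)^2) / (1 − (1/4)^8) = 4096/4369.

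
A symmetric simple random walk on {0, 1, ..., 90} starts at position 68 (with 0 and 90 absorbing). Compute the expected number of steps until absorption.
E[τ | X_0 = 68] = 1496

Let v_k = E[τ | X_0 = k]. Boundary: v_0 = v_90 = 0. Recurrence: v_k = 1 + (v_{k-1} + v_{k+1})/2 for 1 ≤ k ≤ 89. The particular solution to v_k − (v_{k-1} + v_{k+1})/2 = 1 is v_k = −k^2. Adding homogeneous solution A + B k and matching boundaries gives v_k = k (90 − k). Substituting k = 68: v_68 = 68 · 22 = 1496.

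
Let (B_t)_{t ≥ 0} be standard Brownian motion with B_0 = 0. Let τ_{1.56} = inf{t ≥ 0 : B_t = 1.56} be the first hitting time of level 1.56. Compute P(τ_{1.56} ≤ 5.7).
P(τ_{1.56} ≤ 5.7) = 2(1 − Φ(1.56/√5.7)) = 2(1 − Φ(0.6534)) ≈ 0.5135

By the reflection principle for standard BM, P(τ_b ≤ t) = 2 · P(B_t ≥ b). Since B_t ~ N(0, t), P(B_t ≥ 1.56) = 1 − Φ(1.56/√t) = 1 − Φ(1.56/√5.7) = 1 − Φ(0.6534) ≈ 0.25675. Doubling: P(τ_{1.56} ≤ 5.7) ≈ 2 · 0.25675 = 0.51350 ≈ 0.5135.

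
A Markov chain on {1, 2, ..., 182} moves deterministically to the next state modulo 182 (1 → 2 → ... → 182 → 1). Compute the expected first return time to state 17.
E[T_17 | X_0 = 17] = 182

The chain cycles deterministically, so starting at state 17 it returns in exactly 182 steps. Equivalently, the stationary distribution is uniform π_j = 1/182 for every state j, so by Kac's formula E[T_17] = 1/π_17 = 182.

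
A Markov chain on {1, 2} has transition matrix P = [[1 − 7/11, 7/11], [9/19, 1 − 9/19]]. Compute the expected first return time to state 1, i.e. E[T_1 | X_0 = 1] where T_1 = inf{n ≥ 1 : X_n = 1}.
E[T_1 | X_0 = 1] = 1/π_1 = 232/99

For an irreducible recurrent Markov chain with stationary distribution π, E[T_i | X_0 = i] = 1/π_i (Kac's formula). Here π_1 = (9/19)/(7/11 + 9/19) = (9/19)/(232/209) = 99/232, so E[T_1 | X_0 = 1] = 1/π_1 = (7/11 + 9/19)/(9/19) = (232/209)/(9/19) = 232/99.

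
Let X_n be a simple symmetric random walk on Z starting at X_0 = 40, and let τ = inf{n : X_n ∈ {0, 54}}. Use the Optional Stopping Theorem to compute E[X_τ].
E[X_τ] = 40

X_n is a martingale and τ is a bounded-mean stopping time (indeed τ is finite a.s. with bounded expectation since the walk is in a bounded region). By the OST, E[X_τ] = E[X_0] = 40. Equivalently: E[X_τ] = 54 · P(hit 54 first) + 0 · P(hit 0 first) = 54 · (40/54) = 40.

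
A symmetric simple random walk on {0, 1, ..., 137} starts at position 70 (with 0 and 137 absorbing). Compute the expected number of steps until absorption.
E[τ | X_0 = 70] = 4690

Let v_k = E[τ | X_0 = k]. Boundary: v_0 = v_137 = 0. Recurrence: v_k = 1 + (v_{k-1} + v_{k+1})/2 for 1 ≤ k ≤ 136. The particular solution to v_k − (v_{k-1} + v_{k+1})/2 = 1 is v_k = −k^2. Adding homogeneous solution A + B k and matching boundaries gives v_k = k (137 − k). Substituting k = 70: v_70 = 70 · 67 = 4690.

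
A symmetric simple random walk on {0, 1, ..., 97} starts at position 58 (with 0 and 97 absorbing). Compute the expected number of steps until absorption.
E[τ | X_0 = 58] = 2262

Let v_k = E[τ | X_0 = k]. Boundary: v_0 = v_97 = 0. Recurrence: v_k = 1 + (v_{k-1} + v_{k+1})/2 for 1 ≤ k ≤ 96. The particular solution to v_k − (v_{k-1} + v_{k+1})/2 = 1 is v_k = −k^2. Adding homogeneous solution A + B k and matching boundaries gives v_k = k (97 − k). Substituting k = 58: v_58 = 58 · 39 = 2262.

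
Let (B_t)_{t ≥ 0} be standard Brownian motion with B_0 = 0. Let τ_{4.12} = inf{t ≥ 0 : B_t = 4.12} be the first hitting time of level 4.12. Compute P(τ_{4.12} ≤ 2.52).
P(τ_{4.12} ≤ 2.52) = 2(1 − Φ(4.12/√2.52)) = 2(1 − Φ(2.5954)) ≈ 0.0094

By the reflection principle for standard BM, P(τ_b ≤ t) = 2 · P(B_t ≥ b). Since B_t ~ N(0, t), P(B_t ≥ 4.12) = 1 − Φ(4.12/√t) = 1 − Φ(4.12/√2.52) = 1 − Φ(2.5954) ≈ 0.00472. Doubling: P(τ_{4.12} ≤ 2.52) ≈ 2 · 0.00472 = 0.00944 ≈ 0.0094.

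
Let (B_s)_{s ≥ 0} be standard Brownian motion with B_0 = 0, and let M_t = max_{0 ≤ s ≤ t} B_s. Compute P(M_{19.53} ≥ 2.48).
P(M_{19.53} ≥ 2.48) = 2·P(B_{19.53} ≥ 2.48) = 2(1 − Φ(2.48/√19.53)) ≈ 0.5747

By the reflection principle for Brownian motion, P(M_t ≥ a) = 2 · P(B_t ≥ a) for a ≥ 0. Since B_t ~ N(0, t), P(B_t ≥ 2.48) = 1 − Φ(2.48/√t) = 1 − Φ(2.48/√19.53) = 1 − Φ(0.5612). So
  P(M_{19.53} ≥ 2.48) = 2(1 − Φ(0.5612)) ≈ 0.5747.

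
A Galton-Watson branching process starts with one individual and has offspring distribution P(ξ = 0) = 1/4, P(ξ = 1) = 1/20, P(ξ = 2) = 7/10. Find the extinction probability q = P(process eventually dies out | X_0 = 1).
q = 5/14

The pgf is f(s) = 1/4 + 1/20·s + 7/10·s². The extinction probability q is the smallest fixed point of f in [0, 1]. Setting s = f(s):
  7/10·s² + (1/20 − 1)·s + 1/4 = 0
  7/10·s² − (1/4 + 7/10)·s + 1/4 = 0
which factors as (s − 1)·(7/10·s − 1/4) = 0, giving roots s = 1 and s = (1/4)/(7/10) = 5/14.
Mean offspring μ = 1/20 + 2·7/10 = 29/20 > 1 (supercritical), so q < 1. The extinction probability is the smaller root: q = (1/4)/(7/10) = 5/14.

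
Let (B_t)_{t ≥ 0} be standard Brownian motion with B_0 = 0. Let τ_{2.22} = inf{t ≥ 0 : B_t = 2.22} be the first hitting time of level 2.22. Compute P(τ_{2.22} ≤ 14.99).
P(τ_{2.22} ≤ 14.99) = 2(1 − Φ(2.22/√14.99)) = 2(1 − Φ(0.5734)) ≈ 0.5664

By the reflection principle for standard BM, P(τ_b ≤ t) = 2 · P(B_t ≥ b). Since B_t ~ N(0, t), P(B_t ≥ 2.22) = 1 − Φ(2.22/√t) = 1 − Φ(2.22/√14.99) = 1 − Φ(0.5734) ≈ 0.28319. Doubling: P(τ_{2.22} ≤ 14.99) ≈ 2 · 0.28319 = 0.56638 ≈ 0.5664.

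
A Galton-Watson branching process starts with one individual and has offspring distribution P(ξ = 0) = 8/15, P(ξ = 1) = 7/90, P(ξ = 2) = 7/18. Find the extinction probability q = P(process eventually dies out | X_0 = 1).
q = 1

Mean offspring μ = 0·8/15 + 1·7/90 + 2·7/18 = 77/90 ≤ 1. For μ ≤ 1 with offspring not concentrated at 1, the Galton-Watson process goes extinct almost surely, so q = 1.
(Algebraic check: The pgf is f(s) = 8/15 + 7/90·s + 7/18·s². The extinction probability q is the smallest fixed point of f in [0, 1]. Setting s = f(s):
  7/18·s² + (7/90 − 1)·s + 8/15 = 0
  7/18·s² − (8/15 + 7/18)·s + 8/15 = 0
which factors as (s − 1)·(7/18·s − 8/15) = 0, giving roots s = 1 and s = (8/15)/(7/18) = 48/35. Since 48/35 ≥ 1, the smallest root in [0, 1] is s = 1.)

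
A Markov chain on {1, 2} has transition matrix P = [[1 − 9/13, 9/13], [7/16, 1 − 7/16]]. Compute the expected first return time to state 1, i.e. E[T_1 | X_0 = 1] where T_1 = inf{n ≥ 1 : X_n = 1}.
E[T_1 | X_0 = 1] = 1/π_1 = 235/91

For an irreducible recurrent Markov chain with stationary distribution π, E[T_i | X_0 = i] = 1/π_i (Kac's formula). Here π_1 = (7/16)/(9/13 + 7/16) = (7/16)/(235/208) = 91/235, so E[T_1 | X_0 = 1] = 1/π_1 = (9/13 + 7/16)/(7/16) = (235/208)/(7/16) = 235/91.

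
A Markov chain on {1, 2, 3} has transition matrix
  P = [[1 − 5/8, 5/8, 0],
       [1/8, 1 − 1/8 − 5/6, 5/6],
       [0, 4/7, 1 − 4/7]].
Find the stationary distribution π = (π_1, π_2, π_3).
π = (24/319, 120/319, 175/319)

This is a birth-death chain on three states, which satisfies detailed balance: π_1 · P_{12} = π_2 · P_{21} and π_2 · P_{23} = π_3 · P_{32}.
From π_1 · 5/8 = π_2 · 1/8: π_2/π_1 = (5/8)/(1/8) = 5.
From π_2 · 5/6 = π_3 · 4/7: π_3/π_2 = (5/6)/(4/7) = 35/24.
Take π_1 proportional to 1; then unnormalized π = (1, 5, 175/24). Normalize by dividing by the sum 319/24:
  π = (24/319, 120/319, 175/319).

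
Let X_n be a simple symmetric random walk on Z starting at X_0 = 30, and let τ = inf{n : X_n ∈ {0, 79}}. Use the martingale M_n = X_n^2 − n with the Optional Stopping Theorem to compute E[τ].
E[τ] = 1470

M_n = X_n^2 − n is a martingale (since E[X_{n+1}^2 | F_n] = X_n^2 + 1). By OST (τ has finite mean in a bounded region), E[M_τ] = E[M_0] = X_0^2 − 0 = 30^2 = 900. Also E[M_τ] = E[X_τ^2] − E[τ]. The walk exits at 0 or 79, with P(hit 79 first) = 30/79, so E[X_τ^2] = 79^2 · 30/79 + 0 = 2370. Thus E[τ] = E[X_τ^2] − E[M_τ] = 2370 − 900 = 1470 = 30(79 − 30) = 1470.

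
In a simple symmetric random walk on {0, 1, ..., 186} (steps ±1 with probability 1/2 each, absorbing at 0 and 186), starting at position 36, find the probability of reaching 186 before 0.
P(hit 186 before 0) = 36/186 = 6/31

Let u_k = P(hit 186 before 0 | start at k). Then u_0 = 0, u_186 = 1, and u_k = u_{k-1}/2 + u_{k+1}/2 for 1 ≤ k ≤ 185. This harmonic recurrence is solved by u_k = k/186, giving u_36 = 36/186 = 6/31.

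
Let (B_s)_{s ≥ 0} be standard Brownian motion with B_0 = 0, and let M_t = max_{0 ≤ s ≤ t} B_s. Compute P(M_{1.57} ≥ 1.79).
P(M_{1.57} ≥ 1.79) = 2·P(B_{1.57} ≥ 1.79) = 2(1 − Φ(1.79/√1.57)) ≈ 0.1531

By the reflection principle for Brownian motion, P(M_t ≥ a) = 2 · P(B_t ≥ a) for a ≥ 0. Since B_t ~ N(0, t), P(B_t ≥ 1.79) = 1 − Φ(1.79/√t) = 1 − Φ(1.79/√1.57) = 1 − Φ(1.4286). So
  P(M_{1.57} ≥ 1.79) = 2(1 − Φ(1.4286)) ≈ 0.1531.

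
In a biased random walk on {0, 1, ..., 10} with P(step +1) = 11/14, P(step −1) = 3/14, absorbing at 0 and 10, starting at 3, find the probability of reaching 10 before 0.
P(hit 10 before 0) = (1 − (3/11)^3) / (1 − (3/11)^10) = 3176408873/3242170694

Let u_k denote P(reach 10 before 0 | start at k). Boundary: u_0 = 0, u_10 = 1. Recurrence: u_k = 11/14·u_{k+1} + 3/14·u_{k-1} for 1 ≤ k ≤ 9. Try u_k = A + B·r^k with r = q/p = (3/14)/(11/14) = 3/11. Substitution satisfies the recurrence; boundary conditions give:
  u_k = (1 − r^k) / (1 − r^N) = (1 − (3/11)^3) / (1 − (3/11)^10) = 3176408873/3242170694.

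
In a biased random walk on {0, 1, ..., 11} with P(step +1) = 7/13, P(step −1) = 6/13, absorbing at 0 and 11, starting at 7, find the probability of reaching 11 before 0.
P(hit 11 before 0) = (1 − (6/7)^7) / (1 − (6/7)^11) = 1305200407/1614529687

Let u_k denote P(reach 11 before 0 | start at k). Boundary: u_0 = 0, u_11 = 1. Recurrence: u_k = 7/13·u_{k+1} + 6/13·u_{k-1} for 1 ≤ k ≤ 10. Try u_k = A + B·r^k with r = q/p = (6/13)/(7/13) = 6/7. Substitution satisfies the recurrence; boundary conditions give:
  u_k = (1 − r^k) / (1 − r^N) = (1 − (6/7)^7) / (1 − (6/7)^11) = 1305200407/1614529687.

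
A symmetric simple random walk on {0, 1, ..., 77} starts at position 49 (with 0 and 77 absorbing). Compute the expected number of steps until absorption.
E[τ | X_0 = 49] = 1372

Let v_k = E[τ | X_0 = k]. Boundary: v_0 = v_77 = 0. Recurrence: v_k = 1 + (v_{k-1} + v_{k+1})/2 for 1 ≤ k ≤ 76. The particular solution to v_k − (v_{k-1} + v_{k+1})/2 = 1 is v_k = −k^2. Adding homogeneous solution A + B k and matching boundaries gives v_k = k (77 − k). Substituting k = 49: v_49 = 49 · 28 = 1372.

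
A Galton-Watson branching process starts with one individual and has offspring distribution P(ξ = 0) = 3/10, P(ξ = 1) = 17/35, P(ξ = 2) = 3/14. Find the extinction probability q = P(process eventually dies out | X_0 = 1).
q = 1

Mean offspring μ = 0·3/10 + 1·17/35 + 2·3/14 = 32/35 ≤ 1. For μ ≤ 1 with offspring not concentrated at 1, the Galton-Watson process goes extinct almost surely, so q = 1.
(Algebraic check: The pgf is f(s) = 3/10 + 17/35·s + 3/14·s². The extinction probability q is the smallest fixed point of f in [0, 1]. Setting s = f(s):
  3/14·s² + (17/35 − 1)·s + 3/10 = 0
  3/14·s² − (3/10 + 3/14)·s + 3/10 = 0
which factors as (s − 1)·(3/14·s − 3/10) = 0, giving roots s = 1 and s = (3/10)/(3/14) = 7/5. Since 7/5 ≥ 1, the smallest root in [0, 1] is s = 1.)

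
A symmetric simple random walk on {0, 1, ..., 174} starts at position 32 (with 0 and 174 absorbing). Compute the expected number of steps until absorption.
E[τ | X_0 = 32] = 4544

Let v_k = E[τ | X_0 = k]. Boundary: v_0 = v_174 = 0. Recurrence: v_k = 1 + (v_{k-1} + v_{k+1})/2 for 1 ≤ k ≤ 173. The particular solution to v_k − (v_{k-1} + v_{k+1})/2 = 1 is v_k = −k^2. Adding homogeneous solution A + B k and matching boundaries gives v_k = k (174 − k). Substituting k = 32: v_32 = 32 · 142 = 4544.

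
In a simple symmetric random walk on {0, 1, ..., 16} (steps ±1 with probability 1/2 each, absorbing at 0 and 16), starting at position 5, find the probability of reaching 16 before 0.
P(hit 16 before 0) = 5/16

Let u_k = P(hit 16 before 0 | start at k). Then u_0 = 0, u_16 = 1, and u_k = u_{k-1}/2 + u_{k+1}/2 for 1 ≤ k ≤ 15. This harmonic recurrence is solved by u_k = k/16, giving u_5 = 5/16.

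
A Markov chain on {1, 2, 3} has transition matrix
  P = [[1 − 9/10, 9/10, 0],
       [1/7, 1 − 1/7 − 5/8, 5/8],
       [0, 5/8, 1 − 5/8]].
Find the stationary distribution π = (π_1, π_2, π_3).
π = (5/68, 63/136, 63/136)

This is a birth-death chain on three states, which satisfies detailed balance: π_1 · P_{12} = π_2 · P_{21} and π_2 · P_{23} = π_3 · P_{32}.
From π_1 · 9/10 = π_2 · 1/7: π_2/π_1 = (9/10)/(1/7) = 63/10.
From π_2 · 5/8 = π_3 · 5/8: π_3/π_2 = (5/8)/(5/8) = 1.
Take π_1 proportional to 1; then unnormalized π = (1, 63/10, 63/10). Normalize by dividing by the sum 68/5:
  π = (5/68, 63/136, 63/136).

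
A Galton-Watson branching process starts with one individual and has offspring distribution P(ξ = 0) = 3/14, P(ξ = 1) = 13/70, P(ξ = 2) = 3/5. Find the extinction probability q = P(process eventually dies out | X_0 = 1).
q = 5/14

The pgf is f(s) = 3/14 + 13/70·s + 3/5·s². The extinction probability q is the smallest fixed point of f in [0, 1]. Setting s = f(s):
  3/5·s² + (13/70 − 1)·s + 3/14 = 0
  3/5·s² − (3/14 + 3/5)·s + 3/14 = 0
which factors as (s − 1)·(3/5·s − 3/14) = 0, giving roots s = 1 and s = (3/14)/(3/5) = 5/14.
Mean offspring μ = 13/70 + 2·3/5 = 97/70 > 1 (supercritical), so q < 1. The extinction probability is the smaller root: q = (3/14)/(3/5) = 5/14.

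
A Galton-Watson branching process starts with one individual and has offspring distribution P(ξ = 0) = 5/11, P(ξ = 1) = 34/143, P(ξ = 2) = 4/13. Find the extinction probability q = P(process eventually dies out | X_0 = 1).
q = 1

Mean offspring μ = 0·5/11 + 1·34/143 + 2·4/13 = 122/143 ≤ 1. For μ ≤ 1 with offspring not concentrated at 1, the Galton-Watson process goes extinct almost surely, so q = 1.
(Algebraic check: The pgf is f(s) = 5/11 + 34/143·s + 4/13·s². The extinction probability q is the smallest fixed point of f in [0, 1]. Setting s = f(s):
  4/13·s² + (34/143 − 1)·s + 5/11 = 0
  4/13·s² − (5/11 + 4/13)·s + 5/11 = 0
which factors as (s − 1)·(4/13·s − 5/11) = 0, giving roots s = 1 and s = (5/11)/(4/13) = 65/44. Since 65/44 ≥ 1, the smallest root in [0, 1] is s = 1.)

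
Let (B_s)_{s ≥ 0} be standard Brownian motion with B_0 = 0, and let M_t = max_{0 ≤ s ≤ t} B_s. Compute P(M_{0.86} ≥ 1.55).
P(M_{0.86} ≥ 1.55) = 2·P(B_{0.86} ≥ 1.55) = 2(1 − Φ(1.55/√0.86)) ≈ 0.0946

By the reflection principle for Brownian motion, P(M_t ≥ a) = 2 · P(B_t ≥ a) for a ≥ 0. Since B_t ~ N(0, t), P(B_t ≥ 1.55) = 1 − Φ(1.55/√t) = 1 − Φ(1.55/√0.86) = 1 − Φ(1.6714). So
  P(M_{0.86} ≥ 1.55) = 2(1 − Φ(1.6714)) ≈ 0.0946.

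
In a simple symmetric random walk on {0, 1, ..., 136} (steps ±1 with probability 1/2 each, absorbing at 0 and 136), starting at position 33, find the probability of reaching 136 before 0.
P(hit 136 before 0) = 33/136

Let u_k = P(hit 136 before 0 | start at k). Then u_0 = 0, u_136 = 1, and u_k = u_{k-1}/2 + u_{k+1}/2 for 1 ≤ k ≤ 135. This harmonic recurrence is solved by u_k = k/136, giving u_33 = 33/136.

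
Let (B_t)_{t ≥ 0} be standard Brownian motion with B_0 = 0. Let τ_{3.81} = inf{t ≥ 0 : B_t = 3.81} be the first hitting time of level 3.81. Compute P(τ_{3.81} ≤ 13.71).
P(τ_{3.81} ≤ 13.71) = 2(1 − Φ(3.81/√13.71)) = 2(1 − Φ(1.0290)) ≈ 0.3035

By the reflection principle for standard BM, P(τ_b ≤ t) = 2 · P(B_t ≥ b). Since B_t ~ N(0, t), P(B_t ≥ 3.81) = 1 − Φ(3.81/√t) = 1 − Φ(3.81/√13.71) = 1 − Φ(1.0290) ≈ 0.15174. Doubling: P(τ_{3.81} ≤ 13.71) ≈ 2 · 0.15174 = 0.30348 ≈ 0.3035.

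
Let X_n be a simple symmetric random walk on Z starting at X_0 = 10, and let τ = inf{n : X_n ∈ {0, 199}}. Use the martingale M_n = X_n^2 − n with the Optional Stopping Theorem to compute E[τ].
E[τ] = 1890

M_n = X_n^2 − n is a martingale (since E[X_{n+1}^2 | F_n] = X_n^2 + 1). By OST (τ has finite mean in a bounded region), E[M_τ] = E[M_0] = X_0^2 − 0 = 10^2 = 100. Also E[M_τ] = E[X_τ^2] − E[τ]. The walk exits at 0 or 199, with P(hit 199 first) = 10/199, so E[X_τ^2] = 199^2 · 10/199 + 0 = 1990. Thus E[τ] = E[X_τ^2] − E[M_τ] = 1990 − 100 = 1890 = 10(199 − 10) = 1890.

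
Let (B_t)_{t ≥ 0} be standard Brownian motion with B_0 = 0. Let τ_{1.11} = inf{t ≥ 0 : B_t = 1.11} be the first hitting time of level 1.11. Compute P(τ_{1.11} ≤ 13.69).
P(τ_{1.11} ≤ 13.69) = 2(1 − Φ(1.11/√13.69)) = 2(1 − Φ(0.3000)) ≈ 0.7642

By the reflection principle for standard BM, P(τ_b ≤ t) = 2 · P(B_t ≥ b). Since B_t ~ N(0, t), P(B_t ≥ 1.11) = 1 − Φ(1.11/√t) = 1 − Φ(1.11/√13.69) = 1 − Φ(0.3000) ≈ 0.38209. Doubling: P(τ_{1.11} ≤ 13.69) ≈ 2 · 0.38209 = 0.76418 ≈ 0.7642.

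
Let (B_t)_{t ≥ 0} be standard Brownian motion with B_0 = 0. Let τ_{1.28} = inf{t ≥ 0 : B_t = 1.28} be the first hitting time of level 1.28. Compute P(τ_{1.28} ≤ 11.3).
P(τ_{1.28} ≤ 11.3) = 2(1 − Φ(1.28/√11.3)) = 2(1 − Φ(0.3808)) ≈ 0.7034

By the reflection principle for standard BM, P(τ_b ≤ t) = 2 · P(B_t ≥ b). Since B_t ~ N(0, t), P(B_t ≥ 1.28) = 1 − Φ(1.28/√t) = 1 − Φ(1.28/√11.3) = 1 − Φ(0.3808) ≈ 0.35168. Doubling: P(τ_{1.28} ≤ 11.3) ≈ 2 · 0.35168 = 0.70336 ≈ 0.7034.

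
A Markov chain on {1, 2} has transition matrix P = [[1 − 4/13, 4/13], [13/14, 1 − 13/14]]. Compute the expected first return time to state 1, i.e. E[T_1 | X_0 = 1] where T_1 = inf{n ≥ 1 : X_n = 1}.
E[T_1 | X_0 = 1] = 1/π_1 = 225/169

For an irreducible recurrent Markov chain with stationary distribution π, E[T_i | X_0 = i] = 1/π_i (Kac's formula). Here π_1 = (13/14)/(4/13 + 13/14) = (13/14)/(225/182) = 169/225, so E[T_1 | X_0 = 1] = 1/π_1 = (4/13 + 13/14)/(13/14) = (225/182)/(13/14) = 225/169.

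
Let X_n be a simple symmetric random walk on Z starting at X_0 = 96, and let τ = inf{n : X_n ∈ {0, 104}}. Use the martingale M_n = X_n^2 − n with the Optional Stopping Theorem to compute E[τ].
E[τ] = 768

M_n = X_n^2 − n is a martingale (since E[X_{n+1}^2 | F_n] = X_n^2 + 1). By OST (τ has finite mean in a bounded region), E[M_τ] = E[M_0] = X_0^2 − 0 = 96^2 = 9216. Also E[M_τ] = E[X_τ^2] − E[τ]. The walk exits at 0 or 104, with P(hit 104 first) = 96/104, so E[X_τ^2] = 104^2 · 96/104 + 0 = 9984. Thus E[τ] = E[X_τ^2] − E[M_τ] = 9984 − 9216 = 768 = 96(104 − 96) = 768.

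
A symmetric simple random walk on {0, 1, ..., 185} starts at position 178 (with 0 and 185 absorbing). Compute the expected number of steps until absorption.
E[τ | X_0 = 178] = 1246

Let v_k = E[τ | X_0 = k]. Boundary: v_0 = v_185 = 0. Recurrence: v_k = 1 + (v_{k-1} + v_{k+1})/2 for 1 ≤ k ≤ 184. The particular solution to v_k − (v_{k-1} + v_{k+1})/2 = 1 is v_k = −k^2. Adding homogeneous solution A + B k and matching boundaries gives v_k = k (185 − k). Substituting k = 178: v_178 = 178 · 7 = 1246.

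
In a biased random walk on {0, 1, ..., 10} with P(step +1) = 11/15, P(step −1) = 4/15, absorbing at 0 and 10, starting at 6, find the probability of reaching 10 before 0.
P(hit 10 before 0) = (1 − (4/11)^6) / (1 − (4/11)^10) = 246451953/247013105

Let u_k denote P(reach 10 before 0 | start at k). Boundary: u_0 = 0, u_10 = 1. Recurrence: u_k = 11/15·u_{k+1} + 4/15·u_{k-1} for 1 ≤ k ≤ 9. Try u_k = A + B·r^k with r = q/p = (4/15)/(11/15) = 4/11. Substitution satisfies the recurrence; boundary conditions give:
  u_k = (1 − r^k) / (1 − r^N) = (1 − (4/11)^6) / (1 − (4/11)^10) = 246451953/247013105.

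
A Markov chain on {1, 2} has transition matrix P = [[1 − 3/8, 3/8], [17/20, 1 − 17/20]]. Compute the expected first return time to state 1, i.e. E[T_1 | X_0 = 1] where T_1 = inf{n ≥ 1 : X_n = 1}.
E[T_1 | X_0 = 1] = 1/π_1 = 49/34

For an irreducible recurrent Markov chain with stationary distribution π, E[T_i | X_0 = i] = 1/π_i (Kac's formula). Here π_1 = (17/20)/(3/8 + 17/20) = (17/20)/(49/40) = 34/49, so E[T_1 | X_0 = 1] = 1/π_1 = (3/8 + 17/20)/(17/20) = (49/40)/(17/20) = 49/34.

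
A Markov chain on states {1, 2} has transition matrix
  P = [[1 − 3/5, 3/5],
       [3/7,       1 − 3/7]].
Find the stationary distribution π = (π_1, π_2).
π_1 = 5/12, π_2 = 7/12

Solve πP = π with π_1 + π_2 = 1. From πP = π: π_1 · (1 − 3/5) + π_2 · 3/7 = π_1 ⇒ π_2 · 3/7 = π_1 · 3/5 ⇒ π_2/π_1 = (3/5)/(3/7) = 7/5. Together with π_1 + π_2 = 1:
  π_1 = (3/7)/(3/5 + 3/7) = (3/7)/(36/35) = 5/12,
  π_2 = (3/5)/(3/5 + 3/7) = (3/5)/(36/35) = 7/12.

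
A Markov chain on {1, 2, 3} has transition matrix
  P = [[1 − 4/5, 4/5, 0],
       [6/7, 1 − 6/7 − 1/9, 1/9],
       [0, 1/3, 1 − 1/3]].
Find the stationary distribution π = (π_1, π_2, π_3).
π = (45/101, 42/101, 14/101)

This is a birth-death chain on three states, which satisfies detailed balance: π_1 · P_{12} = π_2 · P_{21} and π_2 · P_{23} = π_3 · P_{32}.
From π_1 · 4/5 = π_2 · 6/7: π_2/π_1 = (4/5)/(6/7) = 14/15.
From π_2 · 1/9 = π_3 · 1/3: π_3/π_2 = (1/9)/(1/3) = 1/3.
Take π_1 proportional to 1; then unnormalized π = (1, 14/15, 14/45). Normalize by dividing by the sum 101/45:
  π = (45/101, 42/101, 14/101).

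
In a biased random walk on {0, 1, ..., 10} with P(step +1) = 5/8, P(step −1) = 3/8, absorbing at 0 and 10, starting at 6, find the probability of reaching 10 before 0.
P(hit 10 before 0) = (1 − (3/5)^6) / (1 − (3/5)^10) = 581875/606661

Let u_k denote P(reach 10 before 0 | start at k). Boundary: u_0 = 0, u_10 = 1. Recurrence: u_k = 5/8·u_{k+1} + 3/8·u_{k-1} for 1 ≤ k ≤ 9. Try u_k = A + B·r^k with r = q/p = (3/8)/(5/8) = 3/5. Substitution satisfies the recurrence; boundary conditions give:
  u_k = (1 − r^k) / (1 − r^N) = (1 − (3/5)^6) / (1 − (3/5)^10) = 581875/606661.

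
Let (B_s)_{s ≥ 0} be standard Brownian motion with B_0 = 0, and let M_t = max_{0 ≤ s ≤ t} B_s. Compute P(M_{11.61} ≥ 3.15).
P(M_{11.61} ≥ 3.15) = 2·P(B_{11.61} ≥ 3.15) = 2(1 − Φ(3.15/√11.61)) ≈ 0.3552

By the reflection principle for Brownian motion, P(M_t ≥ a) = 2 · P(B_t ≥ a) for a ≥ 0. Since B_t ~ N(0, t), P(B_t ≥ 3.15) = 1 − Φ(3.15/√t) = 1 − Φ(3.15/√11.61) = 1 − Φ(0.9245). So
  P(M_{11.61} ≥ 3.15) = 2(1 − Φ(0.9245)) ≈ 0.3552.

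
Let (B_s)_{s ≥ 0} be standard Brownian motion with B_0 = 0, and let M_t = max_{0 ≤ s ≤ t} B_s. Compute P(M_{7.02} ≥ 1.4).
P(M_{7.02} ≥ 1.4) = 2·P(B_{7.02} ≥ 1.4) = 2(1 − Φ(1.4/√7.02)) ≈ 0.5972

By the reflection principle for Brownian motion, P(M_t ≥ a) = 2 · P(B_t ≥ a) for a ≥ 0. Since B_t ~ N(0, t), P(B_t ≥ 1.4) = 1 − Φ(1.4/√t) = 1 − Φ(1.4/√7.02) = 1 − Φ(0.5284). So
  P(M_{7.02} ≥ 1.4) = 2(1 − Φ(0.5284)) ≈ 0.5972.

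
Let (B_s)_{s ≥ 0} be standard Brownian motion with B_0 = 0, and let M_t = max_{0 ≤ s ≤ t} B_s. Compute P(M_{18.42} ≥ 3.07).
P(M_{18.42} ≥ 3.07) = 2·P(B_{18.42} ≥ 3.07) = 2(1 − Φ(3.07/√18.42)) ≈ 0.4744

By the reflection principle for Brownian motion, P(M_t ≥ a) = 2 · P(B_t ≥ a) for a ≥ 0. Since B_t ~ N(0, t), P(B_t ≥ 3.07) = 1 − Φ(3.07/√t) = 1 − Φ(3.07/√18.42) = 1 − Φ(0.7153). So
  P(M_{18.42} ≥ 3.07) = 2(1 − Φ(0.7153)) ≈ 0.4744.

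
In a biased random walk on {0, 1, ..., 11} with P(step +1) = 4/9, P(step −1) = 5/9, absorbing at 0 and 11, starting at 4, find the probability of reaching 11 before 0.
P(hit 11 before 0) = (1 − (5/4)^4) / (1 − (5/4)^11) = 6045696/44633821

Let u_k denote P(reach 11 before 0 | start at k). Boundary: u_0 = 0, u_11 = 1. Recurrence: u_k = 4/9·u_{k+1} + 5/9·u_{k-1} for 1 ≤ k ≤ 10. Try u_k = A + B·r^k with r = q/p = (5/9)/(4/9) = 5/4. Substitution satisfies the recurrence; boundary conditions give:
  u_k = (1 − r^k) / (1 − r^N) = (1 − (5/4)^4) / (1 − (5/4)^11) = 6045696/44633821.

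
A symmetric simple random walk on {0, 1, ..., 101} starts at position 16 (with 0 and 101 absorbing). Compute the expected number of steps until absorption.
E[τ | X_0 = 16] = 1360

Let v_k = E[τ | X_0 = k]. Boundary: v_0 = v_101 = 0. Recurrence: v_k = 1 + (v_{k-1} + v_{k+1})/2 for 1 ≤ k ≤ 100. The particular solution to v_k − (v_{k-1} + v_{k+1})/2 = 1 is v_k = −k^2. Adding homogeneous solution A + B k and matching boundaries gives v_k = k (101 − k). Substituting k = 16: v_16 = 16 · 85 = 1360.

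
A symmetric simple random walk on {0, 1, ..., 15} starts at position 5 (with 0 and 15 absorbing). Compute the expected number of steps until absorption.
E[τ | X_0 = 5] = 50

Let v_k = E[τ | X_0 = k]. Boundary: v_0 = v_15 = 0. Recurrence: v_k = 1 + (v_{k-1} + v_{k+1})/2 for 1 ≤ k ≤ 14. The particular solution to v_k − (v_{k-1} + v_{k+1})/2 = 1 is v_k = −k^2. Adding homogeneous solution A + B k and matching boundaries gives v_k = k (15 − k). Substituting k = 5: v_5 = 5 · 10 = 50.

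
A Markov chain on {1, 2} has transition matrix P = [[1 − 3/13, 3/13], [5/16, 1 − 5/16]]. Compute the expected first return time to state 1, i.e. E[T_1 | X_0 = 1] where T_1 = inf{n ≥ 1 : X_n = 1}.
E[T_1 | X_0 = 1] = 1/π_1 = 113/65

For an irreducible recurrent Markov chain with stationary distribution π, E[T_i | X_0 = i] = 1/π_i (Kac's formula). Here π_1 = (5/16)/(3/13 + 5/16) = (5/16)/(113/208) = 65/113, so E[T_1 | X_0 = 1] = 1/π_1 = (3/13 + 5/16)/(5/16) = (113/208)/(5/16) = 113/65.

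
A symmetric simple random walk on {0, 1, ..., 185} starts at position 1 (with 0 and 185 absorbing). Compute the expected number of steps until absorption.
E[τ | X_0 = 1] = 184

Let v_k = E[τ | X_0 = k]. Boundary: v_0 = v_185 = 0. Recurrence: v_k = 1 + (v_{k-1} + v_{k+1})/2 for 1 ≤ k ≤ 184. The particular solution to v_k − (v_{k-1} + v_{k+1})/2 = 1 is v_k = −k^2. Adding homogeneous solution A + B k and matching boundaries gives v_k = k (185 − k). Substituting k = 1: v_1 = 1 · 184 = 184.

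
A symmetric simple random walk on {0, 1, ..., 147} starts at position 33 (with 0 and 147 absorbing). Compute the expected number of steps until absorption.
E[τ | X_0 = 33] = 3762

Let v_k = E[τ | X_0 = k]. Boundary: v_0 = v_147 = 0. Recurrence: v_k = 1 + (v_{k-1} + v_{k+1})/2 for 1 ≤ k ≤ 146. The particular solution to v_k − (v_{k-1} + v_{k+1})/2 = 1 is v_k = −k^2. Adding homogeneous solution A + B k and matching boundaries gives v_k = k (147 − k). Substituting k = 33: v_33 = 33 · 114 = 3762.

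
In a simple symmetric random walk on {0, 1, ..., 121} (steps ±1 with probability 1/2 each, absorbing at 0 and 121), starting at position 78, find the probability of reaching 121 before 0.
P(hit 121 before 0) = 78/121

Let u_k = P(hit 121 before 0 | start at k). Then u_0 = 0, u_121 = 1, and u_k = u_{k-1}/2 + u_{k+1}/2 for 1 ≤ k ≤ 120. This harmonic recurrence is solved by u_k = k/121, giving u_78 = 78/121.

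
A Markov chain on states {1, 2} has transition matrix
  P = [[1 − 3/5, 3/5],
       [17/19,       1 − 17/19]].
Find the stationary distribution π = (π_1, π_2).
π_1 = 85/142, π_2 = 57/142

Solve πP = π with π_1 + π_2 = 1. From πP = π: π_1 · (1 − 3/5) + π_2 · 17/19 = π_1 ⇒ π_2 · 17/19 = π_1 · 3/5 ⇒ π_2/π_1 = (3/5)/(17/19) = 57/85. Together with π_1 + π_2 = 1:
  π_1 = (17/19)/(3/5 + 17/19) = (17/19)/(142/95) = 85/142,
  π_2 = (3/5)/(3/5 + 17/19) = (3/5)/(142/95) = 57/142.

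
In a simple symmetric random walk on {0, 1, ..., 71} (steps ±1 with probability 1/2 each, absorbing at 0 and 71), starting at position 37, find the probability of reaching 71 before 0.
P(hit 71 before 0) = 37/71

Let u_k = P(hit 71 before 0 | start at k). Then u_0 = 0, u_71 = 1, and u_k = u_{k-1}/2 + u_{k+1}/2 for 1 ≤ k ≤ 70. This harmonic recurrence is solved by u_k = k/71, giving u_37 = 37/71.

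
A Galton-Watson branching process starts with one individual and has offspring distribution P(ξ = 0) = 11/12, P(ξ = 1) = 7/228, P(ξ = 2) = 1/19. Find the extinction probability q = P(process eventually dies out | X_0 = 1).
q = 1

Mean offspring μ = 0·11/12 + 1·7/228 + 2·1/19 = 31/228 ≤ 1. For μ ≤ 1 with offspring not concentrated at 1, the Galton-Watson process goes extinct almost surely, so q = 1.
(Algebraic check: The pgf is f(s) = 11/12 + 7/228·s + 1/19·s². The extinction probability q is the smallest fixed point of f in [0, 1]. Setting s = f(s):
  1/19·s² + (7/228 − 1)·s + 11/12 = 0
  1/19·s² − (11/12 + 1/19)·s + 11/12 = 0
which factors as (s − 1)·(1/19·s − 11/12) = 0, giving roots s = 1 and s = (11/12)/(1/19) = 209/12. Since 209/12 ≥ 1, the smallest root in [0, 1] is s = 1.)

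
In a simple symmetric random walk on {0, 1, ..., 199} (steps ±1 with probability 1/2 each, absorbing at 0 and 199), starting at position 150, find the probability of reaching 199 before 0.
P(hit 199 before 0) = 150/199

Let u_k = P(hit 199 before 0 | start at k). Then u_0 = 0, u_199 = 1, and u_k = u_{k-1}/2 + u_{k+1}/2 for 1 ≤ k ≤ 198. This harmonic recurrence is solved by u_k = k/199, giving u_150 = 150/199.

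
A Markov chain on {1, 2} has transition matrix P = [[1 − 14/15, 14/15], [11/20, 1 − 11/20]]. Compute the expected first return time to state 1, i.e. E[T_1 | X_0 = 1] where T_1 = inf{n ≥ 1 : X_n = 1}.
E[T_1 | X_0 = 1] = 1/π_1 = 89/33

For an irreducible recurrent Markov chain with stationary distribution π, E[T_i | X_0 = i] = 1/π_i (Kac's formula). Here π_1 = (11/20)/(14/15 + 11/20) = (11/20)/(89/60) = 33/89, so E[T_1 | X_0 = 1] = 1/π_1 = (14/15 + 11/20)/(11/20) = (89/60)/(11/20) = 89/33.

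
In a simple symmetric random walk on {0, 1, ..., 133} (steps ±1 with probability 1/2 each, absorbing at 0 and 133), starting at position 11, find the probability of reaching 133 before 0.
P(hit 133 before 0) = 11/133

Let u_k = P(hit 133 before 0 | start at k). Then u_0 = 0, u_133 = 1, and u_k = u_{k-1}/2 + u_{k+1}/2 for 1 ≤ k ≤ 132. This harmonic recurrence is solved by u_k = k/133, giving u_11 = 11/133.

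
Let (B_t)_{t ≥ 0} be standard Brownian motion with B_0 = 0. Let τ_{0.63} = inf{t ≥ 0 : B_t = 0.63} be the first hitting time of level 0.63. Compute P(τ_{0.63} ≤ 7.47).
P(τ_{0.63} ≤ 7.47) = 2(1 − Φ(0.63/√7.47)) = 2(1 − Φ(0.2305)) ≈ 0.8177

By the reflection principle for standard BM, P(τ_b ≤ t) = 2 · P(B_t ≥ b). Since B_t ~ N(0, t), P(B_t ≥ 0.63) = 1 − Φ(0.63/√t) = 1 − Φ(0.63/√7.47) = 1 − Φ(0.2305) ≈ 0.40885. Doubling: P(τ_{0.63} ≤ 7.47) ≈ 2 · 0.40885 = 0.81770 ≈ 0.8177.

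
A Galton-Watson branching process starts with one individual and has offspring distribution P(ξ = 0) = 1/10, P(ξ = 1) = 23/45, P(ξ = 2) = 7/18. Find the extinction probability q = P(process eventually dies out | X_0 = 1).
q = 9/35

The pgf is f(s) = 1/10 + 23/45·s + 7/18·s². The extinction probability q is the smallest fixed point of f in [0, 1]. Setting s = f(s):
  7/18·s² + (23/45 − 1)·s + 1/10 = 0
  7/18·s² − (1/10 + 7/18)·s + 1/10 = 0
which factors as (s − 1)·(7/18·s − 1/10) = 0, giving roots s = 1 and s = (1/10)/(7/18) = 9/35.
Mean offspring μ = 23/45 + 2·7/18 = 58/45 > 1 (supercritical), so q < 1. The extinction probability is the smaller root: q = (1/10)/(7/18) = 9/35.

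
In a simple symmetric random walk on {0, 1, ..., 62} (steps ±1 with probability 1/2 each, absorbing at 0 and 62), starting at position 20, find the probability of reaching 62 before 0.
P(hit 62 before 0) = 20/62 = 10/31

Let u_k = P(hit 62 before 0 | start at k). Then u_0 = 0, u_62 = 1, and u_k = u_{k-1}/2 + u_{k+1}/2 for 1 ≤ k ≤ 61. This harmonic recurrence is solved by u_k = k/62, giving u_20 = 20/62 = 10/31.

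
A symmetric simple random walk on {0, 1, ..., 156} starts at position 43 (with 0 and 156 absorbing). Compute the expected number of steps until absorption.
E[τ | X_0 = 43] = 4859

Let v_k = E[τ | X_0 = k]. Boundary: v_0 = v_156 = 0. Recurrence: v_k = 1 + (v_{k-1} + v_{k+1})/2 for 1 ≤ k ≤ 155. The particular solution to v_k − (v_{k-1} + v_{k+1})/2 = 1 is v_k = −k^2. Adding homogeneous solution A + B k and matching boundaries gives v_k = k (156 − k). Substituting k = 43: v_43 = 43 · 113 = 4859.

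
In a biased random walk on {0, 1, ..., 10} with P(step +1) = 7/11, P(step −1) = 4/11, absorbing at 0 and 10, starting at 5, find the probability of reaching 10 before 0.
P(hit 10 before 0) = (1 − (4/7)^5) / (1 − (4/7)^10) = 16807/17831

Let u_k denote P(reach 10 before 0 | start at k). Boundary: u_0 = 0, u_10 = 1. Recurrence: u_k = 7/11·u_{k+1} + 4/11·u_{k-1} for 1 ≤ k ≤ 9. Try u_k = A + B·r^k with r = q/p = (4/11)/(7/11) = 4/7. Substitution satisfies the recurrence; boundary conditions give:
  u_k = (1 − r^k) / (1 − r^N) = (1 − (4/7)^5) / (1 − (4/7)^10) = 16807/17831.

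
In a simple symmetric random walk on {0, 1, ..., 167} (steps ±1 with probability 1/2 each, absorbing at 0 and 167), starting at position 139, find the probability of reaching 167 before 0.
P(hit 167 before 0) = 139/167

Let u_k = P(hit 167 before 0 | start at k). Then u_0 = 0, u_167 = 1, and u_k = u_{k-1}/2 + u_{k+1}/2 for 1 ≤ k ≤ 166. This harmonic recurrence is solved by u_k = k/167, giving u_139 = 139/167.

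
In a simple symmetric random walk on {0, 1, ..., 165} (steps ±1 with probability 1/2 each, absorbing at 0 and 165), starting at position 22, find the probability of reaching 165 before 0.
P(hit 165 before 0) = 22/165 = 2/15

Let u_k = P(hit 165 before 0 | start at k). Then u_0 = 0, u_165 = 1, and u_k = u_{k-1}/2 + u_{k+1}/2 for 1 ≤ k ≤ 164. This harmonic recurrence is solved by u_k = k/165, giving u_22 = 22/165 = 2/15.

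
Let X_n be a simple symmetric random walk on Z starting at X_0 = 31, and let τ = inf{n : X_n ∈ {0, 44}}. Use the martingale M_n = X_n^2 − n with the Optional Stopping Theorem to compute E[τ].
E[τ] = 403

M_n = X_n^2 − n is a martingale (since E[X_{n+1}^2 | F_n] = X_n^2 + 1). By OST (τ has finite mean in a bounded region), E[M_τ] = E[M_0] = X_0^2 − 0 = 31^2 = 961. Also E[M_τ] = E[X_τ^2] − E[τ]. The walk exits at 0 or 44, with P(hit 44 first) = 31/44, so E[X_τ^2] = 44^2 · 31/44 + 0 = 1364. Thus E[τ] = E[X_τ^2] − E[M_τ] = 1364 − 961 = 403 = 31(44 − 31) = 403.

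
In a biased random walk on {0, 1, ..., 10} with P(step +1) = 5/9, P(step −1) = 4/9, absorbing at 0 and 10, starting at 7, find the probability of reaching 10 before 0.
P(hit 10 before 0) = (1 − (4/5)^7) / (1 − (4/5)^10) = 7717625/8717049

Let u_k denote P(reach 10 before 0 | start at k). Boundary: u_0 = 0, u_10 = 1. Recurrence: u_k = 5/9·u_{k+1} + 4/9·u_{k-1} for 1 ≤ k ≤ 9. Try u_k = A + B·r^k with r = q/p = (4/9)/(5/9) = 4/5. Substitution satisfies the recurrence; boundary conditions give:
  u_k = (1 − r^k) / (1 − r^N) = (1 − (4/5)^7) / (1 − (4/5)^10) = 7717625/8717049.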